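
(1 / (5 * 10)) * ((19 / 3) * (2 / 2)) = 19 / 150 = 0.13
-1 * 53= -53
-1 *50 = -50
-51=-51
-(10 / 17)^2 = -100 / 289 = -0.35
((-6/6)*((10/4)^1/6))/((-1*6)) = 5/72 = 0.07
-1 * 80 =-80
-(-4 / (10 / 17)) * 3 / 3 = 34 / 5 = 6.80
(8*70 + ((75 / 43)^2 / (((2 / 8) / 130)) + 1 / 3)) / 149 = 11883169 / 826503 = 14.38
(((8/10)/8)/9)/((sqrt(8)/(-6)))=-sqrt(2)/60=-0.02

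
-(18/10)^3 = -729/125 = -5.83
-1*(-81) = 81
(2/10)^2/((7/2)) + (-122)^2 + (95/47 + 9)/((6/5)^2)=2204711017/148050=14891.67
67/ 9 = 7.44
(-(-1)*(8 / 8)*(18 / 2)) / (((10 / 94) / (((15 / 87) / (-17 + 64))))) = 9 / 29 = 0.31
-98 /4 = -49 /2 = -24.50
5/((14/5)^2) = 125/196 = 0.64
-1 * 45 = -45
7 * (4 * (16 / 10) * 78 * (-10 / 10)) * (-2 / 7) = 4992 / 5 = 998.40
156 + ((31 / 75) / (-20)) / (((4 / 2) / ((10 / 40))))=1871969 / 12000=156.00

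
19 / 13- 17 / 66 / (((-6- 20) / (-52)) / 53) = -11086 / 429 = -25.84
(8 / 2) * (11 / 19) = 44 / 19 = 2.32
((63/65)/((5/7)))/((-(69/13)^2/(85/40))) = -10829/105800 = -0.10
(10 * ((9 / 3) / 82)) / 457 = 15 / 18737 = 0.00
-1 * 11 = -11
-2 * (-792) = 1584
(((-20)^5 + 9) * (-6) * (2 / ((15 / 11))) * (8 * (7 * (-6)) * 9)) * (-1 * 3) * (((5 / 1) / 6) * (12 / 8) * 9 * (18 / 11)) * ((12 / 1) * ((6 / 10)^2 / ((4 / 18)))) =91424600979586.56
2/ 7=0.29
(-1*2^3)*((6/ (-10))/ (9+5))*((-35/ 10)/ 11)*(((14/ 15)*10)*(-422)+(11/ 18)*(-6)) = 23654/ 55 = 430.07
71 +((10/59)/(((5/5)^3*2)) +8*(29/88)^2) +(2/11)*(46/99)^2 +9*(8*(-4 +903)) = 3297463755281/50886792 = 64799.99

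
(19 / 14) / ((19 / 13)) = 13 / 14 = 0.93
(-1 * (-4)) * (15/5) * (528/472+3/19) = 17172/1121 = 15.32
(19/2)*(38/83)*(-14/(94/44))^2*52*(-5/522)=-4451967520/47853567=-93.03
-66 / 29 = -2.28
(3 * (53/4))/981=53/1308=0.04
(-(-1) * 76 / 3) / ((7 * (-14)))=-38 / 147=-0.26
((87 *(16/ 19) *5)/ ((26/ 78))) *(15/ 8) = 39150/ 19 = 2060.53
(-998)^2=996004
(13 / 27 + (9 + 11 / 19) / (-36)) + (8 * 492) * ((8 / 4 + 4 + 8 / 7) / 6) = 33654347 / 7182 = 4685.93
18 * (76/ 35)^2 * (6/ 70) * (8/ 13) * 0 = 0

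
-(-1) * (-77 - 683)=-760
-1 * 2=-2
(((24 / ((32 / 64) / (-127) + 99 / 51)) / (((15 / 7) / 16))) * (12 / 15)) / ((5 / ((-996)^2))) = 2193164845056 / 149375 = 14682275.11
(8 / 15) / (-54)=-4 / 405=-0.01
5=5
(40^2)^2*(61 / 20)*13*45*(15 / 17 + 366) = 28488620160000 / 17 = 1675801185882.35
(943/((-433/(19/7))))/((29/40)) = -716680/87899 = -8.15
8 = 8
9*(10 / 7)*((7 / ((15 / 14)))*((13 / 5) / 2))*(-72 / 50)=-19656 / 125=-157.25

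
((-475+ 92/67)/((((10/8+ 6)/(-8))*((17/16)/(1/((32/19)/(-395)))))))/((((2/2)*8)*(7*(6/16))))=-3810498640/693651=-5493.39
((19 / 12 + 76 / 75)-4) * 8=-842 / 75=-11.23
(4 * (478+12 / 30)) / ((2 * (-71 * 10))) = -2392 / 1775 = -1.35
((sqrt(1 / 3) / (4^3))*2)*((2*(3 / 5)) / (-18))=-sqrt(3) / 1440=-0.00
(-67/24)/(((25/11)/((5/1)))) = -737/120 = -6.14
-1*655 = -655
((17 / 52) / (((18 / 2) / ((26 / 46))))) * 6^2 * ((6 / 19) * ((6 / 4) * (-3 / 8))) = -459 / 3496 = -0.13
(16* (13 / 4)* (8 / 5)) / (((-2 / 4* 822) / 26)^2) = 281216 / 844605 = 0.33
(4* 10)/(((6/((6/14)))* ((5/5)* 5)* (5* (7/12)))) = 48/245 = 0.20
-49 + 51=2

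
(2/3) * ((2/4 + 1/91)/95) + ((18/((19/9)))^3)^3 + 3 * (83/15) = 34966048676575587007218/146822902489445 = 238151188.16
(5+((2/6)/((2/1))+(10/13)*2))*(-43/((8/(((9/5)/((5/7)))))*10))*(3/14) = -202401/104000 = -1.95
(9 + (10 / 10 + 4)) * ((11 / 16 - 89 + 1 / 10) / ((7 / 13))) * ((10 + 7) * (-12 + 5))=10917179 / 40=272929.48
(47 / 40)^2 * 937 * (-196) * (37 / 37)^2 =-101421817 / 400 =-253554.54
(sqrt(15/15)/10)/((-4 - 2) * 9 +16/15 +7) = -3/1378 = -0.00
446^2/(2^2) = 49729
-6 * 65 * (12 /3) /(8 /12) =-2340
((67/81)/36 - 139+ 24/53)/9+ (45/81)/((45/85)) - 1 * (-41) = 26.66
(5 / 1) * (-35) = -175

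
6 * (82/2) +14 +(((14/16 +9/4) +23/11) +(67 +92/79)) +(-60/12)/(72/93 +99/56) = 10167494633/30679176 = 331.41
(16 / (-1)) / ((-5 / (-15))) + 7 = -41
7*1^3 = 7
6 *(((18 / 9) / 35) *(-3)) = -36 / 35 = -1.03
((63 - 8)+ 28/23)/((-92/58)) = -37497/1058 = -35.44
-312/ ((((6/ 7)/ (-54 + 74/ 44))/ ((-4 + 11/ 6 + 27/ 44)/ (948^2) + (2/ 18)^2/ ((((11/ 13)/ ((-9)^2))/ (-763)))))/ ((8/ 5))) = -11204243217846497/ 407786940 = -27475728.42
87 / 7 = 12.43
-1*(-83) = 83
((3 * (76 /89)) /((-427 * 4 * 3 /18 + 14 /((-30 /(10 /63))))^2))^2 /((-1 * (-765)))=191850201 /147005117988726703360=0.00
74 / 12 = 37 / 6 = 6.17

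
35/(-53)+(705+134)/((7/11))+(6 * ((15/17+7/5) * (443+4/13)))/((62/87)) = 7353304926/747565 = 9836.34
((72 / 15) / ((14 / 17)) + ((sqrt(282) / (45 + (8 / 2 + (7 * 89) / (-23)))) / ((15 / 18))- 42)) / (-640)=633 / 11200- 23 * sqrt(282) / 268800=0.06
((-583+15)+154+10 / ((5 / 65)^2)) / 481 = 1276 / 481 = 2.65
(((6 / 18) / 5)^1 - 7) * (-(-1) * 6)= -41.60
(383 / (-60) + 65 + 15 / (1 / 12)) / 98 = 14317 / 5880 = 2.43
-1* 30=-30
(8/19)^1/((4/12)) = 24/19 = 1.26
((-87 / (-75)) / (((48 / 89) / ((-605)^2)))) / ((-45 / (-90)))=37788421 / 24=1574517.54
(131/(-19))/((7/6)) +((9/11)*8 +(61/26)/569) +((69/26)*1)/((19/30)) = 104540573/21643622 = 4.83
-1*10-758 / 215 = -2908 / 215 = -13.53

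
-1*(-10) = 10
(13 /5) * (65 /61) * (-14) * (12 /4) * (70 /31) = -496860 /1891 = -262.75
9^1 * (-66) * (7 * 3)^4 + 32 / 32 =-115521713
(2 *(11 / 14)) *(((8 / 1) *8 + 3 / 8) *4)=5665 / 14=404.64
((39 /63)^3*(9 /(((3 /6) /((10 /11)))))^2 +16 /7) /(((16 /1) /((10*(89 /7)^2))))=13521463840 /2033647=6648.87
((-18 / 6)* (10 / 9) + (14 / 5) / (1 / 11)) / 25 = 412 / 375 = 1.10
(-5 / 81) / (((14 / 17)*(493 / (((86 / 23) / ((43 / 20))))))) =-100 / 378189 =-0.00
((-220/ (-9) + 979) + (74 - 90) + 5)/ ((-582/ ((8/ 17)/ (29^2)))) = -0.00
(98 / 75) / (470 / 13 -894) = -637 / 418200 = -0.00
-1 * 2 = -2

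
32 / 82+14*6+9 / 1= 3829 / 41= 93.39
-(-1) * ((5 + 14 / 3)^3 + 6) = 24551 / 27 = 909.30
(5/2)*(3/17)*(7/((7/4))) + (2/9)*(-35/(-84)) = 1.86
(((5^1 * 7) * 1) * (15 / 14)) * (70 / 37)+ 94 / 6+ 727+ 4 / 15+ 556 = 760283 / 555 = 1369.88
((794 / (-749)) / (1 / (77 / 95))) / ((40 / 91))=-397397 / 203300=-1.95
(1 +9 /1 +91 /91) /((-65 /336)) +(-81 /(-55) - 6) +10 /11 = -43243 /715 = -60.48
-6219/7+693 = -195.43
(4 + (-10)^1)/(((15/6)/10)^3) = -384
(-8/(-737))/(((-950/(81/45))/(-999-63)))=38232/1750375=0.02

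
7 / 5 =1.40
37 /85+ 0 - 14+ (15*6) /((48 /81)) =94051 /680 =138.31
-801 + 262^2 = 67843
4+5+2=11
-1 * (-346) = 346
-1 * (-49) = 49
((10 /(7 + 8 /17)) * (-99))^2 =283248900 /16129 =17561.47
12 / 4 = 3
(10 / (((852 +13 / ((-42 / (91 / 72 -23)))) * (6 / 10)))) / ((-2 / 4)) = -100800 / 2596793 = -0.04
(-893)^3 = -712121957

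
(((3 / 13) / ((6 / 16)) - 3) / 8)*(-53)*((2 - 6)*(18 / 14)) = -14787 / 182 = -81.25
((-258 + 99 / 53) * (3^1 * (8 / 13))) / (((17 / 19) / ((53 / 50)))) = -123804 / 221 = -560.20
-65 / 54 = -1.20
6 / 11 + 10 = 116 / 11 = 10.55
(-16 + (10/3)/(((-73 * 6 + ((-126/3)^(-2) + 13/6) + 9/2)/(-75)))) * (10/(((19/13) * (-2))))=762640840/14456549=52.75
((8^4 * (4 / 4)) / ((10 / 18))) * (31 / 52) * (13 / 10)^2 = 928512 / 125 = 7428.10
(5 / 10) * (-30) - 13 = -28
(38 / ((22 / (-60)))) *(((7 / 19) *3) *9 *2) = -22680 / 11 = -2061.82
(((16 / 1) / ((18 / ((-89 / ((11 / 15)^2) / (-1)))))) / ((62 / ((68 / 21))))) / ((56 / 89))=6732850 / 551397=12.21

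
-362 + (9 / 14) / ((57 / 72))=-48038 / 133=-361.19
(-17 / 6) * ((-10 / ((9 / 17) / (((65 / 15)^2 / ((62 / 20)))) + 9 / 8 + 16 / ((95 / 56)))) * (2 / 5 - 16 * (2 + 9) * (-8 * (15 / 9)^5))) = 163327911982352 / 3388525407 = 48200.29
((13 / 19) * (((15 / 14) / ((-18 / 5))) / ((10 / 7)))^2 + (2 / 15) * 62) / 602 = 453977 / 32941440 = 0.01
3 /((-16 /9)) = -27 /16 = -1.69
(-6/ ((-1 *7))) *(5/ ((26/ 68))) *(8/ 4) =2040/ 91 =22.42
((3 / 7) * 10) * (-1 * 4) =-120 / 7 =-17.14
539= 539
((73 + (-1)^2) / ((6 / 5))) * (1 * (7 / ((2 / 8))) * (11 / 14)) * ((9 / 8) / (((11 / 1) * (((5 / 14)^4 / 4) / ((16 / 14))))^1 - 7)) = -89344640 / 407479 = -219.26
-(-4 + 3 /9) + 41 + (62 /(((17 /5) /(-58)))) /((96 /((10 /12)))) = 86869 /2448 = 35.49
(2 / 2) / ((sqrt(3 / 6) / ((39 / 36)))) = 13 * sqrt(2) / 12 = 1.53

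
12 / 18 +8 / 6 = 2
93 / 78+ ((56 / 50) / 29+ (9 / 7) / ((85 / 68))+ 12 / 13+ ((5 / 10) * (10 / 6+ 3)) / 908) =572421467 / 179715900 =3.19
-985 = -985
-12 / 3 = -4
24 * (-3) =-72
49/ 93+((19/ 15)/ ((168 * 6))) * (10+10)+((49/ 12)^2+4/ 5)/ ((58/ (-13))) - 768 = -20970129763/ 27185760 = -771.36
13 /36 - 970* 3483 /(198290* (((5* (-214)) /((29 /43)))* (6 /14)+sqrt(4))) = 9486329239 /24560516664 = 0.39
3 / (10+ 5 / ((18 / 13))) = 54 / 245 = 0.22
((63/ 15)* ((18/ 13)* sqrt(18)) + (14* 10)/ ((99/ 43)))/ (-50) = -602/ 495 - 567* sqrt(2)/ 1625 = -1.71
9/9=1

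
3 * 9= 27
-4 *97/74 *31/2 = -3007/37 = -81.27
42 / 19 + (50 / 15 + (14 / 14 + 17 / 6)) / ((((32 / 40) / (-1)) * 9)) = 4987 / 4104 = 1.22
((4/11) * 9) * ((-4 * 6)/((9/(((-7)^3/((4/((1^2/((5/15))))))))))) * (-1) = -24696/11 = -2245.09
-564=-564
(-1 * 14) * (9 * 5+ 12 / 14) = -642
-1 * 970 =-970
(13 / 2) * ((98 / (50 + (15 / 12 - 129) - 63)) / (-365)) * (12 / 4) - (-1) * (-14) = -13.96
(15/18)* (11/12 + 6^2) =2215/72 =30.76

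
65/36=1.81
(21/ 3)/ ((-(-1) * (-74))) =-7/ 74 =-0.09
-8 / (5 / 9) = -72 / 5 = -14.40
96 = 96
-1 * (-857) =857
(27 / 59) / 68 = 27 / 4012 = 0.01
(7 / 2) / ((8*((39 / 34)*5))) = 119 / 1560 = 0.08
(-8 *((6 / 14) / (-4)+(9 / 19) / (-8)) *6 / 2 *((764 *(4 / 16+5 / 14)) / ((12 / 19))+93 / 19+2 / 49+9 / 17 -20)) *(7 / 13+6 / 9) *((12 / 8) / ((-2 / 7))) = -1137434583399 / 62548304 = -18184.90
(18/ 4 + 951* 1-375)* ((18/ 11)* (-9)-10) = -157896/ 11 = -14354.18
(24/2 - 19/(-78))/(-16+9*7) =955/3666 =0.26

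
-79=-79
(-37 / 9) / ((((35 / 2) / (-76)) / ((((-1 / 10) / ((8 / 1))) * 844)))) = -188.36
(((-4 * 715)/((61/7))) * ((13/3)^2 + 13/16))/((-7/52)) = 26221195/549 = 47761.74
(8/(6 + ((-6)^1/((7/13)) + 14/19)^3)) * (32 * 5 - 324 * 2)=4592347424/1318437641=3.48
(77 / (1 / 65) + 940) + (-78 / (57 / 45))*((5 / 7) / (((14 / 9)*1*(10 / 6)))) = 5519000 / 931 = 5928.03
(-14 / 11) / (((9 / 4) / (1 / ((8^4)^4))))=-7 / 3483252836794368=-0.00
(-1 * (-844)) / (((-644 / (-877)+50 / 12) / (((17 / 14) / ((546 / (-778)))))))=-287933132 / 966329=-297.97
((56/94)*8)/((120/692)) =19376/705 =27.48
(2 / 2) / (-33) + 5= 4.97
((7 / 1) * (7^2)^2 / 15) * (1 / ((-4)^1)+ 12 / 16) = 16807 / 30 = 560.23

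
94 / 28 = 47 / 14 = 3.36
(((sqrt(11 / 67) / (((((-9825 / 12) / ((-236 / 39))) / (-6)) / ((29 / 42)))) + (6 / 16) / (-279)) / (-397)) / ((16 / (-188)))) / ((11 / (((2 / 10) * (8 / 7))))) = -2573344 * sqrt(737) / 9155877856125 - 47 / 56858340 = -0.00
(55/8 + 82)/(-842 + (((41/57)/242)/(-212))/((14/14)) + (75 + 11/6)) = -259899651/2237598349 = -0.12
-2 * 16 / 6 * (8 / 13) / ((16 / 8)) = -64 / 39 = -1.64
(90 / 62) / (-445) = -9 / 2759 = -0.00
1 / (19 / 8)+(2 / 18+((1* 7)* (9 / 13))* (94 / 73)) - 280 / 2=-21620039 / 162279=-133.23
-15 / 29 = -0.52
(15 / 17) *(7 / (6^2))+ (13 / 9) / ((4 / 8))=1873 / 612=3.06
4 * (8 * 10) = 320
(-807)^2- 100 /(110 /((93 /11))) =78800199 /121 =651241.31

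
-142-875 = -1017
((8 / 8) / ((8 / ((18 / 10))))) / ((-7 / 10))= -9 / 28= -0.32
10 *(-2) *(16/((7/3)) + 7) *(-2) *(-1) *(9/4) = -1247.14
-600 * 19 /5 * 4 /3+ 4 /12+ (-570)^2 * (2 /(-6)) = -334019 /3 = -111339.67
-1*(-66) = 66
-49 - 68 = -117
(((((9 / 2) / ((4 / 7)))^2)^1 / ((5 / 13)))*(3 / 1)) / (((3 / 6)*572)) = 11907 / 7040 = 1.69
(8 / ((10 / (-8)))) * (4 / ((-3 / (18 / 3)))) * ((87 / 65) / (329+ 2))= 22272 / 107575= 0.21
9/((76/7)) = 63/76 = 0.83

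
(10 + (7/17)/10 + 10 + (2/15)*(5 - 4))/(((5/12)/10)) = 41156/85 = 484.19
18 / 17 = 1.06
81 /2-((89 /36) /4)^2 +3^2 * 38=7923599 /20736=382.12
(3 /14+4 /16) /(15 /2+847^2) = 13 /20087662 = 0.00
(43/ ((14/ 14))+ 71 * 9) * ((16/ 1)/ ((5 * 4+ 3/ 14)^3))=1.32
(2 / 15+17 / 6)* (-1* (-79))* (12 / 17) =14062 / 85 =165.44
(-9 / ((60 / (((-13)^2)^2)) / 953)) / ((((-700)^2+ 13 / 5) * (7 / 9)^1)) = -244967697 / 22866788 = -10.71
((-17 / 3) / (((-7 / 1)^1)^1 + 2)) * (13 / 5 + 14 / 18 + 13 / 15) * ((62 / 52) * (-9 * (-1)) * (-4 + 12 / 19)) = -3221024 / 18525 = -173.87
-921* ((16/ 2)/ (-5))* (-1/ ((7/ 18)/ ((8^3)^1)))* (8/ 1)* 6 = -3259367424/ 35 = -93124783.54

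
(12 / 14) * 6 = 36 / 7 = 5.14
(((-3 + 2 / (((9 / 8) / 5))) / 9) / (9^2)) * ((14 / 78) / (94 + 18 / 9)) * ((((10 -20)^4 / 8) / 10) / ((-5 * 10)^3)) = -371 / 24564384000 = -0.00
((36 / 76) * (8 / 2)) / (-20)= -9 / 95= -0.09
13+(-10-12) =-9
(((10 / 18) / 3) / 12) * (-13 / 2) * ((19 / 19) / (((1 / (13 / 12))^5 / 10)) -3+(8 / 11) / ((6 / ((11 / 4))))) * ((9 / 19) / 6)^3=-99104785 / 163846914048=-0.00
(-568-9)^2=332929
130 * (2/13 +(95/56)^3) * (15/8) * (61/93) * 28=17533088175/777728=22543.98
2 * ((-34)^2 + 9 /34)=39313 /17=2312.53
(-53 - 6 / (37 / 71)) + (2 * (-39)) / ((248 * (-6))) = -591495 / 9176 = -64.46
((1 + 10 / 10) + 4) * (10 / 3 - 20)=-100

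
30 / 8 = 15 / 4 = 3.75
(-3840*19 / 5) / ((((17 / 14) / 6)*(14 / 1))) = -87552 / 17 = -5150.12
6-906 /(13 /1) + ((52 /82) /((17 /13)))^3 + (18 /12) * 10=-213837428473 /4401915349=-48.58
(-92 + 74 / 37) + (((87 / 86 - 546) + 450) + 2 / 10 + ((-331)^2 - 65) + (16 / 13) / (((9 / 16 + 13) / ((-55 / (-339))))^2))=3306704457569927137 / 30250368676710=109311.21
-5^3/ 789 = -0.16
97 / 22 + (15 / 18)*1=173 / 33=5.24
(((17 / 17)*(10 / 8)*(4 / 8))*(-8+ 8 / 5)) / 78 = -2 / 39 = -0.05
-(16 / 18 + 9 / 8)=-145 / 72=-2.01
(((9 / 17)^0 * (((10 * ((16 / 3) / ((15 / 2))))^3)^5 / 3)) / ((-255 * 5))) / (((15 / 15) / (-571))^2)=-403619208348644670208385361117184 / 787533580262032425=-512510473793828.97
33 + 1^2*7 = 40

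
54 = 54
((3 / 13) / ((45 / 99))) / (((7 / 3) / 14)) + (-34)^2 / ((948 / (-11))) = -159709 / 15405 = -10.37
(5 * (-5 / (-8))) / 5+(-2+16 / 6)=31 / 24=1.29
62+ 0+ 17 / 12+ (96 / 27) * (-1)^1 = 2155 / 36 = 59.86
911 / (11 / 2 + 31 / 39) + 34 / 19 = 1366796 / 9329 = 146.51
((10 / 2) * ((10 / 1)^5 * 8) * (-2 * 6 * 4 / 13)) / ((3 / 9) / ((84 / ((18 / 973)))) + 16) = -871808000000 / 944463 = -923072.69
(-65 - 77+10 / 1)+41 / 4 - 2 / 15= -7313 / 60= -121.88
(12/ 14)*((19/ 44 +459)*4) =121290/ 77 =1575.19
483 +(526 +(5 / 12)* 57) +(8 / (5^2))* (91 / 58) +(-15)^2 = 3648931 / 2900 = 1258.25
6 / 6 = 1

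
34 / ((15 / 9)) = 102 / 5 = 20.40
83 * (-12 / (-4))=249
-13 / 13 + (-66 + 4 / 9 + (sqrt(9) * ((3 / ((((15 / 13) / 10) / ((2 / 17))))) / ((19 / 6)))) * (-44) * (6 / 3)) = -934789 / 2907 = -321.56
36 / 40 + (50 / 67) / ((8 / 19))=3581 / 1340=2.67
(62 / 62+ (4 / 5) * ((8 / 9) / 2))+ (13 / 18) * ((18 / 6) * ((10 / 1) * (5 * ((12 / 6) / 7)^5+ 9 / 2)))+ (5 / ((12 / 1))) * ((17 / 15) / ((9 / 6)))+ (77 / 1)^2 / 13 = 16383816413 / 29496285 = 555.45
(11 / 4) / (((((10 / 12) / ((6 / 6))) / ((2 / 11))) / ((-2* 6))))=-36 / 5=-7.20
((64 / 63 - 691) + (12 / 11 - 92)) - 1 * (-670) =-76849 / 693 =-110.89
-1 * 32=-32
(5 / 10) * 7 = 7 / 2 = 3.50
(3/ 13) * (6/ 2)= 9/ 13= 0.69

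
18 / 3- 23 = -17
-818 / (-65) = 818 / 65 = 12.58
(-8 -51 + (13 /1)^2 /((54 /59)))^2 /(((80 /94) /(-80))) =-2163702575 /1458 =-1484020.97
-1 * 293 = -293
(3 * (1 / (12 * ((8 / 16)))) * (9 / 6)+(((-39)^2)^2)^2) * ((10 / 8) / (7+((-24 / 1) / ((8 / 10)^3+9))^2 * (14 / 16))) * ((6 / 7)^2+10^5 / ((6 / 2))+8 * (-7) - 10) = 123340080160390902272715835 / 6966250424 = 17705375582747052.60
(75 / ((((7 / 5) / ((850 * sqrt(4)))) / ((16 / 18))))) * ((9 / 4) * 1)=1275000 / 7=182142.86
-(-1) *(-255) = -255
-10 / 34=-5 / 17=-0.29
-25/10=-5/2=-2.50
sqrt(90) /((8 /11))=33 * sqrt(10) /8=13.04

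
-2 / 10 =-1 / 5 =-0.20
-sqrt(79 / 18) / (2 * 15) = -sqrt(158) / 180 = -0.07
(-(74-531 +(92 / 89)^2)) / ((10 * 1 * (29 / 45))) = 32502897 / 459418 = 70.75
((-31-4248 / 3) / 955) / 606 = -1447 / 578730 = -0.00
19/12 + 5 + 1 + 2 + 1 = 127/12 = 10.58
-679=-679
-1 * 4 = -4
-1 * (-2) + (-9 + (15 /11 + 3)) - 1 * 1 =-40 /11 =-3.64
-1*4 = -4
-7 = -7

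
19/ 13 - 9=-7.54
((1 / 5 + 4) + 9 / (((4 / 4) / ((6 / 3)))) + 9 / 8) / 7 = 3.33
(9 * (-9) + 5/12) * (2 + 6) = -1934/3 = -644.67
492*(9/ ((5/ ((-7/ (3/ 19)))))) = -196308/ 5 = -39261.60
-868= -868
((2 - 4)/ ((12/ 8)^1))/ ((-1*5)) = 4/ 15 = 0.27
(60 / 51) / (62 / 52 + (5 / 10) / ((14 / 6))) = 455 / 544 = 0.84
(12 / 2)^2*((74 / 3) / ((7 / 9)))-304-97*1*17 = -5679 / 7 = -811.29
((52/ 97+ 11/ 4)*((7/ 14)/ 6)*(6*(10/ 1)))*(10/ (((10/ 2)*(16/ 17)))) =108375/ 3104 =34.91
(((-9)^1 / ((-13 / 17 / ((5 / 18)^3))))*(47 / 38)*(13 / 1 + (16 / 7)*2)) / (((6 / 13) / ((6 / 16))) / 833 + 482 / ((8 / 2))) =0.05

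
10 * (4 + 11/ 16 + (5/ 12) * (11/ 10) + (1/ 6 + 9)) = 1145/ 8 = 143.12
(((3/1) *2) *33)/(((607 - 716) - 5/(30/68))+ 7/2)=-1188/701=-1.69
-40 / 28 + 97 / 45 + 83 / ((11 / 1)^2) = 53854 / 38115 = 1.41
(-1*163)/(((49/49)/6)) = -978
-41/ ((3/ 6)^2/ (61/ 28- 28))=29643/ 7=4234.71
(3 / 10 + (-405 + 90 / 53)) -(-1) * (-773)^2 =316476779 / 530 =597126.00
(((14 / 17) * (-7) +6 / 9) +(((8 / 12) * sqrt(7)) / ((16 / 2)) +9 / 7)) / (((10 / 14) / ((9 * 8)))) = -32664 / 85 +42 * sqrt(7) / 5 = -362.06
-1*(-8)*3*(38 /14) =65.14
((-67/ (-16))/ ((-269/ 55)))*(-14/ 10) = 5159/ 4304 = 1.20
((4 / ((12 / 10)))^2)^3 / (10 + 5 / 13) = 2600000 / 19683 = 132.09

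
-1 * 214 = -214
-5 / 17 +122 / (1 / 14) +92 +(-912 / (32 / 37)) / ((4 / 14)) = -128591 / 68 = -1891.04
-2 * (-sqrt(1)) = 2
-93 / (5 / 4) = -372 / 5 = -74.40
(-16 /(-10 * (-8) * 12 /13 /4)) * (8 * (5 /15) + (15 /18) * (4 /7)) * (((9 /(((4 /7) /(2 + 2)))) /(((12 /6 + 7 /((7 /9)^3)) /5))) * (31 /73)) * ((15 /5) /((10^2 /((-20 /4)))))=1954953 /603710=3.24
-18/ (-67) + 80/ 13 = 5594/ 871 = 6.42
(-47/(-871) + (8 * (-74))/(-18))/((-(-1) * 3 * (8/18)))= 258239/10452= 24.71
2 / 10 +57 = 286 / 5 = 57.20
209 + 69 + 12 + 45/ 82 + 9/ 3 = 24071/ 82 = 293.55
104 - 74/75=7726/75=103.01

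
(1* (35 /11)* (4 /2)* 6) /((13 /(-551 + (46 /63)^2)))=-43696060 /27027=-1616.76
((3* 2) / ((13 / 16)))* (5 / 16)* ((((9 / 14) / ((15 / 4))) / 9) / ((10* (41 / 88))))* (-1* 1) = -176 / 18655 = -0.01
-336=-336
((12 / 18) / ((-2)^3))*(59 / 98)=-59 / 1176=-0.05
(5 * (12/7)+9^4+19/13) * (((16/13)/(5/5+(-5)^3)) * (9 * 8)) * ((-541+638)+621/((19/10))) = -1386836378496/696787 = -1990330.44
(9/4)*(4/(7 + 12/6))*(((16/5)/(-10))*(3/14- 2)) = 4/7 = 0.57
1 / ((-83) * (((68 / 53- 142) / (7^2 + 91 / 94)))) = 22631 / 5289756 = 0.00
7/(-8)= -7/8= -0.88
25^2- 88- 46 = 491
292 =292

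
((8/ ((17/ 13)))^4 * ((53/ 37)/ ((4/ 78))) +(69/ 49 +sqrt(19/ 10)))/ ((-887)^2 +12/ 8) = sqrt(190)/ 7867705 +11849104911474/ 238271200481993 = 0.05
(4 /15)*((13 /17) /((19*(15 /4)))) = 208 /72675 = 0.00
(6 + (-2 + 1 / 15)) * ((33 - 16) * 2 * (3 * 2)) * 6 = 24888 / 5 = 4977.60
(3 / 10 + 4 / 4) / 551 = 13 / 5510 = 0.00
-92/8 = -23/2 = -11.50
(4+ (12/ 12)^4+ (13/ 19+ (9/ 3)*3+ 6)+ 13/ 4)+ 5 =2199/ 76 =28.93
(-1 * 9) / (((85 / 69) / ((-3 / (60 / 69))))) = 42849 / 1700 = 25.21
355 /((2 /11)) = 1952.50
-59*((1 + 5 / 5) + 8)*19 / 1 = -11210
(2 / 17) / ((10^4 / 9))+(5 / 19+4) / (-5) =-0.85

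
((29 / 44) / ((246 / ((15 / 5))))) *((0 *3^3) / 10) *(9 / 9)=0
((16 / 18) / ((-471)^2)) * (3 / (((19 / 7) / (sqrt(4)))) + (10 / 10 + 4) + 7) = 80 / 1404993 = 0.00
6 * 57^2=19494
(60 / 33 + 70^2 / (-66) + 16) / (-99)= 1862 / 3267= 0.57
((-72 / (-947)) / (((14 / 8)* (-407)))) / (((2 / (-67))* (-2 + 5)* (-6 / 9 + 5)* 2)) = 4824 / 35074039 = 0.00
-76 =-76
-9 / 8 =-1.12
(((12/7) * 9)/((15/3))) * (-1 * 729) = -78732/35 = -2249.49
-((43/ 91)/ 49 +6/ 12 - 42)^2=-136908140121/ 79530724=-1721.45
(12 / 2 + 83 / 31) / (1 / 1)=269 / 31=8.68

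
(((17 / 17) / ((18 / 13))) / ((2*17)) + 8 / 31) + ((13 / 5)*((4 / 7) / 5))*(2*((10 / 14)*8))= 17082959 / 4648140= 3.68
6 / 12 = 1 / 2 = 0.50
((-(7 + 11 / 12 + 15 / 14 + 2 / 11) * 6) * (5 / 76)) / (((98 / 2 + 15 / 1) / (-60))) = 635475 / 187264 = 3.39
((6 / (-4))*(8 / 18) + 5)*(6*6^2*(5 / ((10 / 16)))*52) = 389376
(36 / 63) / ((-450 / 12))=-8 / 525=-0.02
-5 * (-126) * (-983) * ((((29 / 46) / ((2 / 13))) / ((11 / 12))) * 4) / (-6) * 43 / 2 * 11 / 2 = 5019655095 / 23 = 218245873.70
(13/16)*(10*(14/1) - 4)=221/2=110.50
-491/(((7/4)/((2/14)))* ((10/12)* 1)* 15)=-3928/1225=-3.21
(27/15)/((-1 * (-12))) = 3/20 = 0.15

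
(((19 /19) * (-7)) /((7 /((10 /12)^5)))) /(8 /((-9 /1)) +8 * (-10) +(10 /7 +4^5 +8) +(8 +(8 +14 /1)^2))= -21875 /78629184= -0.00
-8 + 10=2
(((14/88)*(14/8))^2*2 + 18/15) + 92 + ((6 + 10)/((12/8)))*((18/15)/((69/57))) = 185109907/1781120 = 103.93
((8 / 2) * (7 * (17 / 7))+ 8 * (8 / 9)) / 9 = 676 / 81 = 8.35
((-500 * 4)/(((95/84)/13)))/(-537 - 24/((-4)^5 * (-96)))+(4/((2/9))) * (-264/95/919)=8210612940144/192031974665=42.76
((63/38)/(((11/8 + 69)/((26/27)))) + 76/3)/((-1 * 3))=-813700/96273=-8.45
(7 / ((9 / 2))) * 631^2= 619361.56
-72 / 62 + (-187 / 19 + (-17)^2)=163740 / 589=278.00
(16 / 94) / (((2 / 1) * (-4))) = -0.02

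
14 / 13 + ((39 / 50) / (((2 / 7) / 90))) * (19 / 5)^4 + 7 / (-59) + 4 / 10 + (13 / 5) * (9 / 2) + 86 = 123033630612 / 2396875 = 51330.85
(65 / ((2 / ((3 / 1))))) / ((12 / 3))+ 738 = 6099 / 8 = 762.38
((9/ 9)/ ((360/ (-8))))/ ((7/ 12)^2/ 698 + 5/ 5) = -11168/ 502805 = -0.02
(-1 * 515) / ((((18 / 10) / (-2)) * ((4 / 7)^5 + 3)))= 17311210 / 92601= 186.94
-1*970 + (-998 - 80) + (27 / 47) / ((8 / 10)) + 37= -377933 / 188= -2010.28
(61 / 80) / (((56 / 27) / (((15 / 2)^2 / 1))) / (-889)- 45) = -9412605 / 555498512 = -0.02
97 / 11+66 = 823 / 11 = 74.82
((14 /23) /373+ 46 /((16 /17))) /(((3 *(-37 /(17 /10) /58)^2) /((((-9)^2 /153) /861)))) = 47959300797 /674142967400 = 0.07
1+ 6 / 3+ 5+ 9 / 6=19 / 2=9.50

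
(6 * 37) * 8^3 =113664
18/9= 2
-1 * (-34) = 34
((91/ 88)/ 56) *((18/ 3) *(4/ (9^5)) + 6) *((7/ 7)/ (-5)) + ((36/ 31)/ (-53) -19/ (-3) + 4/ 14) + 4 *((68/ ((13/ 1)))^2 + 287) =85109842912750339/ 67332736991520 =1264.02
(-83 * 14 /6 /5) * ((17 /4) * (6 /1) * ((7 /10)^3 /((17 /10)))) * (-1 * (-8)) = -199283 /125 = -1594.26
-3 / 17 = -0.18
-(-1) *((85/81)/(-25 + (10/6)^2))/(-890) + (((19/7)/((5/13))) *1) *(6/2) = 47483399/2242800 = 21.17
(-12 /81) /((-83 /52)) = 208 /2241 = 0.09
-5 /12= -0.42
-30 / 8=-15 / 4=-3.75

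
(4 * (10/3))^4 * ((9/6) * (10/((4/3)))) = 3200000/9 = 355555.56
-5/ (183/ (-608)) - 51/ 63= 20243/ 1281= 15.80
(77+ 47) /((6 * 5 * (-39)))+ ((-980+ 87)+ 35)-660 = -888092 /585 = -1518.11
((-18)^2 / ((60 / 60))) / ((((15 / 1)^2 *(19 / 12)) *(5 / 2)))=864 / 2375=0.36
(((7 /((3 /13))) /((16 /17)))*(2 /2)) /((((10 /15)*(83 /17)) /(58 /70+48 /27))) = 3084497 /119520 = 25.81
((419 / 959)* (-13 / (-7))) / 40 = 5447 / 268520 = 0.02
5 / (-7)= -5 / 7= -0.71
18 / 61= 0.30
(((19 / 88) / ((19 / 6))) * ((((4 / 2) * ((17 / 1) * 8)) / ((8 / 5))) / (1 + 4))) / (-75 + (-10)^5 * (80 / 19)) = -969 / 176031350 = -0.00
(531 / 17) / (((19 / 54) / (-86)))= -2465964 / 323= -7634.56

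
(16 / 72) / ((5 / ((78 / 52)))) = 1 / 15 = 0.07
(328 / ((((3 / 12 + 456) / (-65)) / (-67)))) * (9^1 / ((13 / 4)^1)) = 3164544 / 365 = 8669.98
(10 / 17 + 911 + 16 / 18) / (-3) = -139609 / 459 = -304.16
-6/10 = -3/5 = -0.60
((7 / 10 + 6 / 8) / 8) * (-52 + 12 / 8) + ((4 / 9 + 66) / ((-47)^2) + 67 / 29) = -1256913941 / 184495680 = -6.81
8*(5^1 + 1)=48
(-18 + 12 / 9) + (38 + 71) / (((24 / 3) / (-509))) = -6951.79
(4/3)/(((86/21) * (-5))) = -14/215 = -0.07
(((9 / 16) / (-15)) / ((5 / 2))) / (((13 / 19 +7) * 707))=-57 / 20644400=-0.00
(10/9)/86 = 5/387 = 0.01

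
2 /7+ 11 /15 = 107 /105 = 1.02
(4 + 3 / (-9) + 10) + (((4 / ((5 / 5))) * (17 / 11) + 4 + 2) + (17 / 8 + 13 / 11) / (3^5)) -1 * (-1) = 191473 / 7128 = 26.86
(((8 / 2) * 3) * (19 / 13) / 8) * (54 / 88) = 1539 / 1144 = 1.35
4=4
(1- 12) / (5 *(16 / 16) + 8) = -11 / 13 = -0.85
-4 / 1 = -4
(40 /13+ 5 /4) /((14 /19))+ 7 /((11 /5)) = 72505 /8008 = 9.05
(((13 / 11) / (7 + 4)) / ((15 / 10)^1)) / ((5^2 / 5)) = 26 / 1815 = 0.01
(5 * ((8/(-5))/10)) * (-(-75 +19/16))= -59.05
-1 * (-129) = 129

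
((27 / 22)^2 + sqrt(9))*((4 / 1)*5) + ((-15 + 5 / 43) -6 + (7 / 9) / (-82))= 265833245 / 3839814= 69.23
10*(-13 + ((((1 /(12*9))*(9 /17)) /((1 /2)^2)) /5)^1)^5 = -799452225952003648 /215640781875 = -3707333.18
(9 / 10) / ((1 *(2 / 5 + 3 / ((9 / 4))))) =27 / 52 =0.52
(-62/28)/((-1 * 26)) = 31/364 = 0.09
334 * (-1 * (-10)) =3340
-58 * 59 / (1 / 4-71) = 13688 / 283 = 48.37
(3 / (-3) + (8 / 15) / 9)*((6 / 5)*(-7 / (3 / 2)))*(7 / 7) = 3556 / 675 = 5.27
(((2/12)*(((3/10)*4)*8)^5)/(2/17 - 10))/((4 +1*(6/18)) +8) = -90243072/809375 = -111.50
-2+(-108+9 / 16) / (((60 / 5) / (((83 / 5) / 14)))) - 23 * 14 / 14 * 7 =-777799 / 4480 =-173.62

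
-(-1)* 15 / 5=3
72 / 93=24 / 31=0.77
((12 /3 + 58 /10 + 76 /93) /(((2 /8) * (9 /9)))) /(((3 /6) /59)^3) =32446595936 /465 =69777625.67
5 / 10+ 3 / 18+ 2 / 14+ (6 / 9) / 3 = 65 / 63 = 1.03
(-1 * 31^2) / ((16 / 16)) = -961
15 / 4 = 3.75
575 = 575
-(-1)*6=6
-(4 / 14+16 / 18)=-74 / 63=-1.17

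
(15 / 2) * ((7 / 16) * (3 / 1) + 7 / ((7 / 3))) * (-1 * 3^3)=-27945 / 32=-873.28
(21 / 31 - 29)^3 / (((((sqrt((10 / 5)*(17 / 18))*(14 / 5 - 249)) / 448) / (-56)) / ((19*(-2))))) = 9678865267384320*sqrt(17) / 623436257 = 64011329.76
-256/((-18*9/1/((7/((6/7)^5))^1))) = 470596/19683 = 23.91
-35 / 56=-5 / 8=-0.62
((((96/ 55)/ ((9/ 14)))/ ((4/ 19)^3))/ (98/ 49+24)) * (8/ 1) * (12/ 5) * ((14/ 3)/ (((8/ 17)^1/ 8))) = 182833504/ 10725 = 17047.41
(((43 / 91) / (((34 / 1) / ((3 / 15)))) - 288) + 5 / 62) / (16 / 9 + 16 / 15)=-155335671 / 1534624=-101.22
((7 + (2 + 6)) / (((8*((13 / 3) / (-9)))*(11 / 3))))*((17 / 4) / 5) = -0.90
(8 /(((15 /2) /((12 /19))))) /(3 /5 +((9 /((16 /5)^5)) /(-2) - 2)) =-134217728 /281593091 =-0.48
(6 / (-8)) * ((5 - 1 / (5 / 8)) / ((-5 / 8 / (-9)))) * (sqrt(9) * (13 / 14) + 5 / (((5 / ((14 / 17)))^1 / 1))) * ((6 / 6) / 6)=-7731 / 350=-22.09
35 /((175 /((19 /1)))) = 19 /5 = 3.80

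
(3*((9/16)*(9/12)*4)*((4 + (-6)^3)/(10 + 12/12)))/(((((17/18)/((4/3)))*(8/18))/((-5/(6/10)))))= 965925/374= 2582.69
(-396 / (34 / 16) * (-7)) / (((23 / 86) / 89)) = 169735104 / 391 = 434105.13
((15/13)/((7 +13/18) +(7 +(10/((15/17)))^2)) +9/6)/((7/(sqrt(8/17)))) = 33681 * sqrt(34)/1328873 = 0.15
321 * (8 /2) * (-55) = -70620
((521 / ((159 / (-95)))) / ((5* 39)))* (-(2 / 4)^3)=9899 / 49608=0.20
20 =20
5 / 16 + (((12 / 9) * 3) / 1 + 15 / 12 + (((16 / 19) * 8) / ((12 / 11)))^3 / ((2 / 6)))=703321387 / 987696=712.08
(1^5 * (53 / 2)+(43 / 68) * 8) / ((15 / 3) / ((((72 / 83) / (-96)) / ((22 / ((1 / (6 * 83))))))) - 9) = -0.00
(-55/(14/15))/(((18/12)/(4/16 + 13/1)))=-14575/28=-520.54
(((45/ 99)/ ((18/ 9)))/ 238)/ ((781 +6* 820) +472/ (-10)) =25/ 148016484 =0.00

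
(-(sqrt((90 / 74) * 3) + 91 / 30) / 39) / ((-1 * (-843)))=-7 / 75870 - sqrt(555) / 405483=-0.00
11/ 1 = 11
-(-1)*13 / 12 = 13 / 12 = 1.08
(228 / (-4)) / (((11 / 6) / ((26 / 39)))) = -228 / 11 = -20.73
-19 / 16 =-1.19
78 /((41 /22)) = 1716 /41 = 41.85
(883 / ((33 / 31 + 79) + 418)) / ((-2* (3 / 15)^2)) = -136865 / 6176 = -22.16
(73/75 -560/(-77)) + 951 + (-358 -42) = 461378/825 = 559.25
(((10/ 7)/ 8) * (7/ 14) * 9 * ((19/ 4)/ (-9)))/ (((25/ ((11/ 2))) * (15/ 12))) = -209/ 2800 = -0.07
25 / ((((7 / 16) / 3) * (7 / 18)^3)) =6998400 / 2401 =2914.79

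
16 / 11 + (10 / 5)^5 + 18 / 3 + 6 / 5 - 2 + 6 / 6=2181 / 55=39.65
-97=-97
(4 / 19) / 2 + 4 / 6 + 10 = 614 / 57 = 10.77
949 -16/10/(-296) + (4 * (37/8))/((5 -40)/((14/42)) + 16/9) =326140023/343730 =948.83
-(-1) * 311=311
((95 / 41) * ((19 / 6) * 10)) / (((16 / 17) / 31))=4756175 / 1968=2416.76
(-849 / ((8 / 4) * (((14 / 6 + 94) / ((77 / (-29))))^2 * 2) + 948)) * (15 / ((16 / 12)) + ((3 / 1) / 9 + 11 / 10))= -11491985043 / 6631017440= -1.73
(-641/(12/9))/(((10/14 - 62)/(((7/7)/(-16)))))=-4487/9152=-0.49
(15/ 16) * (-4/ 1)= -3.75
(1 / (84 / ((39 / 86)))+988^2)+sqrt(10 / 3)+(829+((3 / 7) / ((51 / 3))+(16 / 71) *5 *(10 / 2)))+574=sqrt(30) / 3+405887686685 / 415208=977554.49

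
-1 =-1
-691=-691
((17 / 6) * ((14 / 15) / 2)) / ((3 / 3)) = 119 / 90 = 1.32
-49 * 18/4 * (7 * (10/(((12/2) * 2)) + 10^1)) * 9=-601965/4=-150491.25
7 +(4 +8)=19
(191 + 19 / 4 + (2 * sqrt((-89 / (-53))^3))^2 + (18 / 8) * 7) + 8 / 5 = 345455647 / 1488770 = 232.04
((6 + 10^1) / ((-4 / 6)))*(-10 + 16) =-144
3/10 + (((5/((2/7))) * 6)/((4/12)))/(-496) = -831/2480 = -0.34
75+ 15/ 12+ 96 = 689/ 4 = 172.25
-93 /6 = -31 /2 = -15.50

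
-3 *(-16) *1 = 48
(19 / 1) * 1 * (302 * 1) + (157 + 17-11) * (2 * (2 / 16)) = 5778.75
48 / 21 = 16 / 7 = 2.29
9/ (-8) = -9/ 8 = -1.12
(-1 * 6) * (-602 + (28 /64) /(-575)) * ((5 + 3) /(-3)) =-5538407 /575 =-9632.01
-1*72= -72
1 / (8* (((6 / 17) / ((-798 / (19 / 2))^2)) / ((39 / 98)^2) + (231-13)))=77571 / 135284020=0.00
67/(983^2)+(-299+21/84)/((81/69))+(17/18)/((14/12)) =-185317752635/730514484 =-253.68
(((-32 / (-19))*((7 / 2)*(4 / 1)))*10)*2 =8960 / 19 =471.58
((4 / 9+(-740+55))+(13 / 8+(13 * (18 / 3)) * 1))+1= -43483 / 72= -603.93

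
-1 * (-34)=34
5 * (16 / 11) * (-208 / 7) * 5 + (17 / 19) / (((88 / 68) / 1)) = -3159577 / 2926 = -1079.83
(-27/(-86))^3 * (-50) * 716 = -88081425/79507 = -1107.84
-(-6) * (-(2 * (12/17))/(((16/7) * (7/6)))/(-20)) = 27/170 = 0.16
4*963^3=3572225388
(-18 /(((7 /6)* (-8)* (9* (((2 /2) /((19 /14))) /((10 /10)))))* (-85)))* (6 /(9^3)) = -19 /674730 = -0.00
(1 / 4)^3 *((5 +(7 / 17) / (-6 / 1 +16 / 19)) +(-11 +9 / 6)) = -545 / 7616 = -0.07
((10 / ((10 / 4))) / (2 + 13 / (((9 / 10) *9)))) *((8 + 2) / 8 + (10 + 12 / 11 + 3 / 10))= 225261 / 16060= 14.03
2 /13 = 0.15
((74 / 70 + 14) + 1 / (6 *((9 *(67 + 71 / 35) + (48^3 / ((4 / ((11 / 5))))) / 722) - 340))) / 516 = 14602975609 / 500420783520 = 0.03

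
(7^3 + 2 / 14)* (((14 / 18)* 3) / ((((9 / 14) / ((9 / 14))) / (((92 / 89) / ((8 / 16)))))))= 441968 / 267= 1655.31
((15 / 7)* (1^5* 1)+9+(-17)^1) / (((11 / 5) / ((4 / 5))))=-164 / 77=-2.13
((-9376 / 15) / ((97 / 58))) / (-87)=18752 / 4365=4.30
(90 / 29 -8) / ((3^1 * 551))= -142 / 47937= -0.00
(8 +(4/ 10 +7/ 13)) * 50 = 5810/ 13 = 446.92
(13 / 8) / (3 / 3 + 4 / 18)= 117 / 88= 1.33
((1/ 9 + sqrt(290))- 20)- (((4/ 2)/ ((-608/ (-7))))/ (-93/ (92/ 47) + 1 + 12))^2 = -10422398743289/ 524031210000 + sqrt(290) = -2.86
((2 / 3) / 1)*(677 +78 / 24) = 907 / 2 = 453.50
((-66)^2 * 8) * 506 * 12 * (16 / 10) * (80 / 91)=297631023.82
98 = 98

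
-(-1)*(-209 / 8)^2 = 43681 / 64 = 682.52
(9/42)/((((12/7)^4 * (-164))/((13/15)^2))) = -57967/510105600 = -0.00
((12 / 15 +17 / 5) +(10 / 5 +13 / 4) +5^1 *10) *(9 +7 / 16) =179539 / 320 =561.06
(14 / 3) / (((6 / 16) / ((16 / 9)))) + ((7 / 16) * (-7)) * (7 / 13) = 344953 / 16848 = 20.47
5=5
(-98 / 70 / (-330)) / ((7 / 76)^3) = 219488 / 40425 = 5.43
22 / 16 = 1.38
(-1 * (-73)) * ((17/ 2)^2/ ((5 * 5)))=21097/ 100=210.97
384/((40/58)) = 2784/5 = 556.80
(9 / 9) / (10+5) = 1 / 15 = 0.07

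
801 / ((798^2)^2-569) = 801 / 405519333847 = 0.00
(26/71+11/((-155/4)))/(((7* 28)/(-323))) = -146319/1078490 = -0.14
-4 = -4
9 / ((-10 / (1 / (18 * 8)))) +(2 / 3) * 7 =2237 / 480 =4.66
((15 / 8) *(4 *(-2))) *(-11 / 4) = 165 / 4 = 41.25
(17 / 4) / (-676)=-17 / 2704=-0.01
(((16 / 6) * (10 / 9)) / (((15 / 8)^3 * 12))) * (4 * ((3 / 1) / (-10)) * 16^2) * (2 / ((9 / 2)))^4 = -268435456 / 597871125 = -0.45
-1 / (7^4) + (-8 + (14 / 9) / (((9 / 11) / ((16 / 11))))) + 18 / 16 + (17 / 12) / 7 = -6079637 / 1555848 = -3.91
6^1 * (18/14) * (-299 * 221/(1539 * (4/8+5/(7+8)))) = -264316/665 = -397.47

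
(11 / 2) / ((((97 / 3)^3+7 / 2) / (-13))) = -3861 / 1825535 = -0.00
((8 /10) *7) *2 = 11.20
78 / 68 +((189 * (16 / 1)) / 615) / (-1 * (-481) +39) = 523959 / 453050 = 1.16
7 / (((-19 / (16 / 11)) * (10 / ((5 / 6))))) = -28 / 627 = -0.04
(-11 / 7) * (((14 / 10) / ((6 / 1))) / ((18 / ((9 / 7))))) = -11 / 420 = -0.03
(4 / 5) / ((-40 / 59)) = -59 / 50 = -1.18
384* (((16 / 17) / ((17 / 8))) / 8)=6144 / 289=21.26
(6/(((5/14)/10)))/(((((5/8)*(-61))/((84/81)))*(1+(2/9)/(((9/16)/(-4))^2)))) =-1016064/2720905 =-0.37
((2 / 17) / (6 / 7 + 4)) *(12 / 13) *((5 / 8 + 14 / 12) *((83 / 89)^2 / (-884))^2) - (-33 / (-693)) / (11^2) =-368377381261588583 / 936139159180783862304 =-0.00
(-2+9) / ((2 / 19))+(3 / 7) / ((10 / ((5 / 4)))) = 3727 / 56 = 66.55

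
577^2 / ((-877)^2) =332929 / 769129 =0.43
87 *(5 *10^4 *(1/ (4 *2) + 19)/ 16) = 41596875/ 8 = 5199609.38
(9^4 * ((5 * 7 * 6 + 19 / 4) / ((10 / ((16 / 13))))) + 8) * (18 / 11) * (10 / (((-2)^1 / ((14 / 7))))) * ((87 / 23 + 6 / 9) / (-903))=13842406504 / 989989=13982.38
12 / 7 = 1.71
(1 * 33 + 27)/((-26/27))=-810/13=-62.31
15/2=7.50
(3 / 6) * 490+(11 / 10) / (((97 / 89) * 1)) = 238629 / 970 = 246.01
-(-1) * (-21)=-21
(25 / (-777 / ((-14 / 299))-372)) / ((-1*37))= -10 / 240093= -0.00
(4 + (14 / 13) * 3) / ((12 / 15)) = 235 / 26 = 9.04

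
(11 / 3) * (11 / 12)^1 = 121 / 36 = 3.36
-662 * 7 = -4634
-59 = -59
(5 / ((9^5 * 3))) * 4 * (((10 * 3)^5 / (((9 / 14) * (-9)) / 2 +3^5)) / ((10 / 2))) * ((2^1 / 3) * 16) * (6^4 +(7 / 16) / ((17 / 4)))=7896896000000 / 249954417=31593.34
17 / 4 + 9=53 / 4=13.25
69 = 69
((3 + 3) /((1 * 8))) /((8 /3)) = 9 /32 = 0.28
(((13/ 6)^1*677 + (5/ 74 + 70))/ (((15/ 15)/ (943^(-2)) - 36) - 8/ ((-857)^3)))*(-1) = -107377010794628/ 62125693233542787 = -0.00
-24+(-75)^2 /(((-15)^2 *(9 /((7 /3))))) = -473 /27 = -17.52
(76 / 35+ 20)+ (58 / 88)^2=22.61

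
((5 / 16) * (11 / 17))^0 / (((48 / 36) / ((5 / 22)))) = 15 / 88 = 0.17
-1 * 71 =-71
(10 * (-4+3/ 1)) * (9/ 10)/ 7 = -9/ 7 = -1.29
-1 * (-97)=97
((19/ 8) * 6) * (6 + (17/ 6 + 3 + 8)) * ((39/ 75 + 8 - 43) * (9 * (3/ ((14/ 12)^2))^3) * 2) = -789157289952/ 420175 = -1878163.36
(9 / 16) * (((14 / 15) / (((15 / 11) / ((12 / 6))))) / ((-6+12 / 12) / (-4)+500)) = 77 / 50125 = 0.00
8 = 8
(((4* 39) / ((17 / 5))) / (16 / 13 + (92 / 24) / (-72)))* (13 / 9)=6327360 / 112421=56.28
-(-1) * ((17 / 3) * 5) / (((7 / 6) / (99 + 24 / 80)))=2411.57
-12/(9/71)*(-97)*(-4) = -110192/3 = -36730.67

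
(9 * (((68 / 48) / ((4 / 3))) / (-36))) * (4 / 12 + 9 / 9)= -17 / 48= -0.35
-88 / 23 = -3.83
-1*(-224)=224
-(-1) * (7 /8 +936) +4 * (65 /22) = 83485 /88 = 948.69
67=67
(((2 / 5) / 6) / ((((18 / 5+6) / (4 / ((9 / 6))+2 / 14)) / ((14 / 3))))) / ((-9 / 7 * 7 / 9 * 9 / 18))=-59 / 324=-0.18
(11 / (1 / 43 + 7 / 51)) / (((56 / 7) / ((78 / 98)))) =85527 / 12544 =6.82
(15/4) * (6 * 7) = 315/2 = 157.50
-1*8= -8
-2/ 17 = -0.12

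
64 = 64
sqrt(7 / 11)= sqrt(77) / 11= 0.80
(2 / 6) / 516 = 1 / 1548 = 0.00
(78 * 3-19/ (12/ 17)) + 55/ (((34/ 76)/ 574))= 14438165/ 204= 70775.32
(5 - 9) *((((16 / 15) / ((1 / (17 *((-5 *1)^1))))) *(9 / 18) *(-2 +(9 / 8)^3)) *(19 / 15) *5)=-95285 / 144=-661.70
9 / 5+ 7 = 44 / 5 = 8.80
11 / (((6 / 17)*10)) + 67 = 4207 / 60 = 70.12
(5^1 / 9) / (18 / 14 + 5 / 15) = 35 / 102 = 0.34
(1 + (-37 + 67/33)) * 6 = -2242/11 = -203.82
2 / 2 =1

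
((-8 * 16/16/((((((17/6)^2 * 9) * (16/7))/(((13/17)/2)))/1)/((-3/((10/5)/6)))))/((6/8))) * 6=6552/4913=1.33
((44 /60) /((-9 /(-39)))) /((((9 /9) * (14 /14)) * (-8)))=-143 /360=-0.40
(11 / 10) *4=22 / 5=4.40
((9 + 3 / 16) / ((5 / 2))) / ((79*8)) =147 / 25280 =0.01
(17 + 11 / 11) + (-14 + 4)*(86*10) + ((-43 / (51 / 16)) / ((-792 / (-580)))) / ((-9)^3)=-31587897742 / 3680721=-8581.99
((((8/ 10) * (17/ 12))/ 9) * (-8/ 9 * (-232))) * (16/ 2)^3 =16154624/ 1215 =13295.99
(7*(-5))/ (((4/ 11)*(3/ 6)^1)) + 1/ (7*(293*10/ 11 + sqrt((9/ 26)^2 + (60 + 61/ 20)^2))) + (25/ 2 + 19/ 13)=-8900433688678037/ 49851790676961-31460*sqrt(268738549)/ 3834753128997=-178.54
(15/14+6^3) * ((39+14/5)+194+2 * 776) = 3880803/10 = 388080.30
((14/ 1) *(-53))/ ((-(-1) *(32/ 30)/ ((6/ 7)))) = -596.25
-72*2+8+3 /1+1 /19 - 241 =-7105 /19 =-373.95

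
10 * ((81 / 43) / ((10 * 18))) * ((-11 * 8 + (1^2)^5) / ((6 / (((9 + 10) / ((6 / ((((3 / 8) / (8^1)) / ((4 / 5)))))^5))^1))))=-0.00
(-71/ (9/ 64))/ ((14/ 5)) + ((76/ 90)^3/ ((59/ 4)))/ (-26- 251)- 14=-2025720472166/ 10424791125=-194.32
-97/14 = -6.93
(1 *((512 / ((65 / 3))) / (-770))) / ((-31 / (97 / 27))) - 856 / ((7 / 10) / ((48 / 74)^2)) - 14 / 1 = -5051646345842 / 9558323775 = -528.51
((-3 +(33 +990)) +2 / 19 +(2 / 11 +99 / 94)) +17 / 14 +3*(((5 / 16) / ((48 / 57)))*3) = 18058630399 / 17602816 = 1025.89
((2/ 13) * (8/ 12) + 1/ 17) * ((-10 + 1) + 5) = -428/ 663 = -0.65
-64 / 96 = -2 / 3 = -0.67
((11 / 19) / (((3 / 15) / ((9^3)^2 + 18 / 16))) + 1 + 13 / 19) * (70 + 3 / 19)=311701776403 / 2888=107929977.98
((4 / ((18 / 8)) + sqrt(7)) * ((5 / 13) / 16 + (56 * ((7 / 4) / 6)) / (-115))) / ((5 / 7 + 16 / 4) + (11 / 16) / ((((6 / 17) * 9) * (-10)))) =-2133684 * sqrt(7) / 84859489 - 3793216 / 84859489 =-0.11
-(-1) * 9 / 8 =9 / 8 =1.12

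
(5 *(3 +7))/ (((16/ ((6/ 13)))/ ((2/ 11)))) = 75/ 286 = 0.26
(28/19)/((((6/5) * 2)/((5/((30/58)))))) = 1015/171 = 5.94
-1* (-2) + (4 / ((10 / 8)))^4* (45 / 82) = 305162 / 5125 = 59.54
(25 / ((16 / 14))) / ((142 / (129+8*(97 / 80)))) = 48545 / 2272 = 21.37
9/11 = 0.82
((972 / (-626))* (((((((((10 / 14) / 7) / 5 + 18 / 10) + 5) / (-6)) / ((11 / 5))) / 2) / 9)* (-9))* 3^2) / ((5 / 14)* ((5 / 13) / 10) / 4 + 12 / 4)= -126688536 / 105393673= -1.20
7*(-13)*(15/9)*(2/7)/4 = -65/6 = -10.83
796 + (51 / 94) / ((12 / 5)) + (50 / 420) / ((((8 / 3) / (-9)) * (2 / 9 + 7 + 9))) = 611915729 / 768544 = 796.20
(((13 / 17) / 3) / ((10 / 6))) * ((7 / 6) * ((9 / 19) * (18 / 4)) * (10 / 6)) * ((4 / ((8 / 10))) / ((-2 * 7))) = -585 / 2584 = -0.23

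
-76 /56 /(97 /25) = -475 /1358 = -0.35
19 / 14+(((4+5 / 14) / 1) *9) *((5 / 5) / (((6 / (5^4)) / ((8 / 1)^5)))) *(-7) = -13117439981 / 14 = -936959998.64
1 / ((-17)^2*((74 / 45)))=0.00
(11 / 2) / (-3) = -11 / 6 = -1.83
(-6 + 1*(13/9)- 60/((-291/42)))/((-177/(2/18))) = -3583/1390689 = -0.00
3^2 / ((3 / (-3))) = -9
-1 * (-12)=12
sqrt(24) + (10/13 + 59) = 2 * sqrt(6) + 777/13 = 64.67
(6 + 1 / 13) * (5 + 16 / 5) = 3239 / 65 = 49.83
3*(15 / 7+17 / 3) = 164 / 7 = 23.43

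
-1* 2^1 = -2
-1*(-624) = 624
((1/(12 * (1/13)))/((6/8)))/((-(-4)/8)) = 26/9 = 2.89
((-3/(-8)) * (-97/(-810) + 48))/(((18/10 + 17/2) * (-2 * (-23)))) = 38977/1023408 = 0.04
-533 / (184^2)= -533 / 33856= -0.02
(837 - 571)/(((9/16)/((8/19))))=1792/9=199.11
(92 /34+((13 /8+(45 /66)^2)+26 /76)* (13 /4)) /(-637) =-13269237 /796667872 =-0.02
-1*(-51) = 51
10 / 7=1.43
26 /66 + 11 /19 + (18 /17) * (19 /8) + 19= 958781 /42636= 22.49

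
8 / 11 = 0.73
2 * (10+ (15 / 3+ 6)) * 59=2478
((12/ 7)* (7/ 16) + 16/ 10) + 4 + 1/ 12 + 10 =493/ 30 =16.43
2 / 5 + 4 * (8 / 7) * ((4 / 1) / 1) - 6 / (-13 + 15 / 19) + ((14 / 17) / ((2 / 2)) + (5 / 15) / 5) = 4155133 / 207060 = 20.07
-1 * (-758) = 758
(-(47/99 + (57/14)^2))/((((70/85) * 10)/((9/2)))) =-5624671/603680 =-9.32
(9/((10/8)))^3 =373.25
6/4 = 3/2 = 1.50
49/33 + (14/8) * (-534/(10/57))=-3514609/660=-5325.17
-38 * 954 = -36252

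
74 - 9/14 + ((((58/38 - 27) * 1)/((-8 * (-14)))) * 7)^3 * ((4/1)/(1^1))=43952617/768208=57.21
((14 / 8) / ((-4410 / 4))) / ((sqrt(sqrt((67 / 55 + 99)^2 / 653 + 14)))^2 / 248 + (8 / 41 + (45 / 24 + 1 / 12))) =-131937043606940 / 178977491203681779 + 2292884 * sqrt(37897961182) / 59659163734560593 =-0.00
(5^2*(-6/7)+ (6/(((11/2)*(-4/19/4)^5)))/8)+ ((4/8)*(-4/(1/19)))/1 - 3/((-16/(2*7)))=-208027307/616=-337706.67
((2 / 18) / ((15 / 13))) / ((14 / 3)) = 13 / 630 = 0.02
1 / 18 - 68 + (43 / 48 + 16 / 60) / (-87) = -1418959 / 20880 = -67.96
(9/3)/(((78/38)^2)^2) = 130321/771147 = 0.17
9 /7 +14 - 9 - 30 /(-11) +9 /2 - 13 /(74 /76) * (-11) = 913833 /5698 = 160.38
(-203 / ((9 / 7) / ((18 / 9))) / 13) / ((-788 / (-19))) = -26999 / 46098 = -0.59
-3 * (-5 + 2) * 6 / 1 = 54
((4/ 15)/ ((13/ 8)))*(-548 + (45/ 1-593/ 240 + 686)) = 86654/ 2925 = 29.63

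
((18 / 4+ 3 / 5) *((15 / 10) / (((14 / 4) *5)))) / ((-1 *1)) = -153 / 350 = -0.44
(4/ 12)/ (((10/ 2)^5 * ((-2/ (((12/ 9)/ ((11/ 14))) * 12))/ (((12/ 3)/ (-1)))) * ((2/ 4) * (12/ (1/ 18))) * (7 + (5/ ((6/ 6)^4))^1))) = 28/ 8353125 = 0.00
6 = 6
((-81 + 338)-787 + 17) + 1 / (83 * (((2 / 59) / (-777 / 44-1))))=-3795391 / 7304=-519.63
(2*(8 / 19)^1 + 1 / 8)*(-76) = -147 / 2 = -73.50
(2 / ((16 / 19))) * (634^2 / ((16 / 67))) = 3997578.03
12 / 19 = 0.63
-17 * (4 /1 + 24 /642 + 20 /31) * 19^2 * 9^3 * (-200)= 13897639087200 /3317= 4189821853.24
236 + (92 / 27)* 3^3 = 328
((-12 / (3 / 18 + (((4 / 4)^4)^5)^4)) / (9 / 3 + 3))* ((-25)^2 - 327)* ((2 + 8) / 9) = -11920 / 21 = -567.62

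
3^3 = 27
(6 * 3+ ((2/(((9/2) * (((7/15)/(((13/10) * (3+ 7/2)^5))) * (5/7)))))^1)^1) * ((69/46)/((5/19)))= 91791451/800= 114739.31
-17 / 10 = -1.70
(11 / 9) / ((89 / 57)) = 209 / 267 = 0.78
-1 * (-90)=90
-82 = -82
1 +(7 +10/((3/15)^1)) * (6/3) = 115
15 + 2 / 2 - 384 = -368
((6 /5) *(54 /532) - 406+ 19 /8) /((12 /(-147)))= 15026459 /3040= 4942.91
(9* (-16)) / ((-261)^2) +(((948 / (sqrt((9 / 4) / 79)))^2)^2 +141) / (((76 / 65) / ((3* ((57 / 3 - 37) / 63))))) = -1469588051613894099191 / 2013354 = -729920347645716.60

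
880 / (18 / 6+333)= 55 / 21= 2.62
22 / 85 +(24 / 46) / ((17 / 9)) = 1046 / 1955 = 0.54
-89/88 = -1.01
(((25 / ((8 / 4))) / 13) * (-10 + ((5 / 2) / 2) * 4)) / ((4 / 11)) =-1375 / 104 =-13.22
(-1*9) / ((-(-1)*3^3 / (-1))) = 1 / 3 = 0.33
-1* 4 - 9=-13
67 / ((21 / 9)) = 201 / 7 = 28.71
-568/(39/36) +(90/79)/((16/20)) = -1074003/2054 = -522.88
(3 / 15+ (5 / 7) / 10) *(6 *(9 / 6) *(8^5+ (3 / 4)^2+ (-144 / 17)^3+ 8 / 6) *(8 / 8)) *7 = 432322238931 / 786080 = 549972.32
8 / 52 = 2 / 13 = 0.15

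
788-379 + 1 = 410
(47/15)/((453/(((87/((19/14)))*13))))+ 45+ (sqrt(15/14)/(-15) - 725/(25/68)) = -82680379/43035 - sqrt(210)/210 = -1921.30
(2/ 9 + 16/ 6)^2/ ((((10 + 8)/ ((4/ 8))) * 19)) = 169/ 13851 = 0.01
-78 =-78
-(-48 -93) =141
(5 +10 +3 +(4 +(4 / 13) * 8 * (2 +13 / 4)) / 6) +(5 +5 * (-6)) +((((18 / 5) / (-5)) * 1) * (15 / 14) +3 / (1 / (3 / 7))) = -5003 / 1365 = -3.67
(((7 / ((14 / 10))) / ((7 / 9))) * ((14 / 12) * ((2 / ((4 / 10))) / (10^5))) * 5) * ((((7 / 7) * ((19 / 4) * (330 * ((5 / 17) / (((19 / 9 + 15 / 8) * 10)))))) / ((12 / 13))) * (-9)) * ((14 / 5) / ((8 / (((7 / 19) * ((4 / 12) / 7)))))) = -11583 / 8921600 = -0.00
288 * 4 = 1152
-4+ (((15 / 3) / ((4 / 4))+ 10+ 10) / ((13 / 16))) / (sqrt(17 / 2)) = -4+ 400*sqrt(34) / 221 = 6.55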